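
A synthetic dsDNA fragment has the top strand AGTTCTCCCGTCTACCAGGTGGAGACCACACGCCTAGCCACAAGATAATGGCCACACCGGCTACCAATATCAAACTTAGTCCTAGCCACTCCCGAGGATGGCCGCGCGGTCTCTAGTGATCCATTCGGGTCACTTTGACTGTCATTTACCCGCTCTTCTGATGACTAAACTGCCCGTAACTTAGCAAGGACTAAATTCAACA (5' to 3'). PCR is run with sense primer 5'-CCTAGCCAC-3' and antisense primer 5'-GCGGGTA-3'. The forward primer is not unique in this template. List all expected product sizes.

The forward primer CCTAGCCAC matches the top strand at positions 33–41, 81–89.
The reverse primer's reverse complement is TACCCGC, matching at positions 147–153.
Each forward site pairs with the reverse site to give a product ending at position 153: sizes 121, 73 bp.

121 bp, 73 bp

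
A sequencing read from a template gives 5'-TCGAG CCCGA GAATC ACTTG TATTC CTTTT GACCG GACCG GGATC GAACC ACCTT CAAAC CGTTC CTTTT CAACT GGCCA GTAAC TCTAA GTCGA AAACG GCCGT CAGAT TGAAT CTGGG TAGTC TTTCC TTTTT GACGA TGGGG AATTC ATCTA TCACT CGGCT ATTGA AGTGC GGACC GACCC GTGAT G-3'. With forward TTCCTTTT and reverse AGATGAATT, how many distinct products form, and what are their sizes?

The forward primer TTCCTTTT matches the top strand at positions 23–30, 63–70, 127–134.
The reverse primer's reverse complement is AATTCATCT, matching at positions 146–154.
Each forward site pairs with the reverse site to give a product ending at position 154: sizes 132, 92, 28 bp.

Three products: 132 bp, 92 bp, 28 bp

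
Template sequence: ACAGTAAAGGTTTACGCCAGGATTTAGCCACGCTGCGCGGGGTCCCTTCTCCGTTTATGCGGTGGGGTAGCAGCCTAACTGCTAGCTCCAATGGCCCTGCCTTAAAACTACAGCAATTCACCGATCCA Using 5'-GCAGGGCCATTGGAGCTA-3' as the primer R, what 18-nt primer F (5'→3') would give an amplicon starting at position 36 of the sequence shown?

5'-CGCGGGGTCCCTTCTCCG-3'

The reverse primer's reverse complement TAGCTCCAATGGCCCTGC matches the template at positions 83–100; the product starts at position 36.
The forward primer is identical to the top strand over positions 36–53: CGCGGGGTCCCTTCTCCG.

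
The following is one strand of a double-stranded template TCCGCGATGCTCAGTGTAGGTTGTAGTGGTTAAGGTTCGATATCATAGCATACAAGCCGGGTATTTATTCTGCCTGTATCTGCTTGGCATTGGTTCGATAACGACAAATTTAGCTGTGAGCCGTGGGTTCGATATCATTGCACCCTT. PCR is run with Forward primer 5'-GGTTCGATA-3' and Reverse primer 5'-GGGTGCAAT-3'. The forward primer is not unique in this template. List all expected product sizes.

The forward primer GGTTCGATA matches the top strand at positions 34–42, 92–100, 126–134.
The reverse primer's reverse complement is ATTGCACCC, matching at positions 137–145.
Each forward site pairs with the reverse site to give a product ending at position 145: sizes 112, 54, 20 bp.

112 bp, 54 bp, 20 bp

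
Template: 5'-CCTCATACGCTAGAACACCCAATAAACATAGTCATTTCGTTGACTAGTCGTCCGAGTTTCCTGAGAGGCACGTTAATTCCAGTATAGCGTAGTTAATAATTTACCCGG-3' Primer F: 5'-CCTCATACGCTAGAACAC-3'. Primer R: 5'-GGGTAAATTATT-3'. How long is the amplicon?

106 bp

Scanning the template, CCTCATACGCTAGAACAC occurs at positions 1–18; this primer anneals to the bottom strand there with its 3' end pointing downstream.
The reverse primer's reverse complement is AATAATTTACCC, which matches the template at positions 95–106.
The product runs from position 1 to position 106, so its length is 106 − 1 + 1 = 106 bp.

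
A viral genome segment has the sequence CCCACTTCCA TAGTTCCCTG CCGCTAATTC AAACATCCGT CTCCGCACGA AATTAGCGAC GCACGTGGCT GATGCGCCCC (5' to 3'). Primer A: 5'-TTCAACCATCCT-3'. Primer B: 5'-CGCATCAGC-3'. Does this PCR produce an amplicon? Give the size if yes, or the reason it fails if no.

No product — primer A has no binding site in the template.

Primer A (TTCAACCATCCT) does not match the top strand, and its reverse complement AGGATGGTTGAA does not match either.
With no annealing site for primer A, no amplification occurs.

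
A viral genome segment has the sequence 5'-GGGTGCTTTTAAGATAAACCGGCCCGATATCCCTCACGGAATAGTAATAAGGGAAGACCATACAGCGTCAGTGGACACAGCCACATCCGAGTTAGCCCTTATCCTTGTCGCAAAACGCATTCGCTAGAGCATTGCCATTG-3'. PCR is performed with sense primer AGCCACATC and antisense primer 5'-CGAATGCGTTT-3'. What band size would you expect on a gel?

Scanning the template, AGCCACATC occurs at positions 79–87; this primer anneals to the bottom strand there with its 3' end pointing downstream.
The reverse primer's reverse complement is AAACGCATTCG, which matches the template at positions 113–123.
The product runs from position 79 to position 123, so its length is 123 − 79 + 1 = 45 bp.

45 bp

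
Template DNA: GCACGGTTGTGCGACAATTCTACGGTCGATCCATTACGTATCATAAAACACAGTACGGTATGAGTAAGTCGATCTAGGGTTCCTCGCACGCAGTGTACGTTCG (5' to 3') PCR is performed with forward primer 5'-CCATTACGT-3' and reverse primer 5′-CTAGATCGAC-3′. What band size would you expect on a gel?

47 bp

Forward primer CCATTACGT is found on the top strand at positions 31–39.
Reverse complement of the reverse primer: GTCGATCTAG. This occurs on the top strand at positions 68–77.
Product length = (reverse-primer end) − (forward-primer start) + 1 = 77 − 31 + 1 = 47 bp.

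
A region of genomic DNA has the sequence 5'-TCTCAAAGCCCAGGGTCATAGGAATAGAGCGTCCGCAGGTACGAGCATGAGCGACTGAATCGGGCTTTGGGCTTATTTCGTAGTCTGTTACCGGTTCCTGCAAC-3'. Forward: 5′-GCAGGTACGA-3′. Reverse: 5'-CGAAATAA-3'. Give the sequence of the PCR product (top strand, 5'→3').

Forward primer GCAGGTACGA is found on the top strand at positions 35–44.
Reverse complement of the reverse primer: TTATTTCG. This occurs on the top strand at positions 73–80.
The product is the template from position 35 through 80 (46 bp).

5'-GCAGGTACGAGCATGAGCGACTGAATCGGGCTTTGGGCTTATTTCG-3'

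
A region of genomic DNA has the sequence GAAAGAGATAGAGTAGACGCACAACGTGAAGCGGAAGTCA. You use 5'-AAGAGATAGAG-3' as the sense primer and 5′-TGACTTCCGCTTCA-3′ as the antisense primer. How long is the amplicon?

Scanning the template, AAGAGATAGAG occurs at positions 3–13; this primer anneals to the bottom strand there with its 3' end pointing downstream.
Reverse complement of the reverse primer: TGAAGCGGAAGTCA. This occurs on the top strand at positions 27–40.
Amplicon spans positions 3–40: 38 bp.

38 bp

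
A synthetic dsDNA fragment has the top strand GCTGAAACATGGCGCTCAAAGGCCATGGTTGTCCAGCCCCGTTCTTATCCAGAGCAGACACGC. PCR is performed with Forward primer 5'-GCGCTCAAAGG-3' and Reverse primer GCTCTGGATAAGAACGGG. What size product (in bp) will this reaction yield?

44 bp

Forward primer GCGCTCAAAGG is found on the top strand at positions 12–22.
Taking the reverse complement of GCTCTGGATAAGAACGGG gives CCCGTTCTTATCCAGAGC, found at positions 38–55 on the template; the primer anneals here to the top strand with its 3' end pointing upstream.
Amplicon spans positions 12–55: 44 bp.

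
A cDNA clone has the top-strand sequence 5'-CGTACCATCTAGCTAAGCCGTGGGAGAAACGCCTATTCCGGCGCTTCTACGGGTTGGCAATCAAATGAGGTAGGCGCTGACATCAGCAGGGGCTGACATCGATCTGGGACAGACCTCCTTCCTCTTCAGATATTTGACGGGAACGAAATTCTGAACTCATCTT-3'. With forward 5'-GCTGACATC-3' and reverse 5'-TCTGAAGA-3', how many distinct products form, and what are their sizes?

The forward primer GCTGACATC matches the top strand at positions 76–84, 92–100.
The reverse primer's reverse complement is TCTTCAGA, matching at positions 123–130.
Each forward site pairs with the reverse site to give a product ending at position 130: sizes 55, 39 bp.

Two products: 55 bp, 39 bp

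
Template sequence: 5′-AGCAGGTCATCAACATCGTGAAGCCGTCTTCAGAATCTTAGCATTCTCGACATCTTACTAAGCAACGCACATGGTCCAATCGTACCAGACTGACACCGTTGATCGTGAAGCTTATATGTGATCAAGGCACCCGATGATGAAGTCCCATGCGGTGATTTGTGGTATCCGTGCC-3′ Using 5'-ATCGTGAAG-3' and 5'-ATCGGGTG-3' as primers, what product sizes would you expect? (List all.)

The forward primer ATCGTGAAG matches the top strand at positions 15–23, 102–110.
The reverse primer's reverse complement is CACCCGAT, matching at positions 128–135.
Each forward site pairs with the reverse site to give a product ending at position 135: sizes 121, 34 bp.

121 bp, 34 bp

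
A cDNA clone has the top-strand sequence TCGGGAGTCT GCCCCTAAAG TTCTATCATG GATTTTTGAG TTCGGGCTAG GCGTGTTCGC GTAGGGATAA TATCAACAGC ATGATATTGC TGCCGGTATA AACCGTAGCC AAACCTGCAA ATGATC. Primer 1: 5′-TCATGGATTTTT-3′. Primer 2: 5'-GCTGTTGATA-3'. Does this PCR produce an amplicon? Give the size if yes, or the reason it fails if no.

Primer 1 (TCATGGATTTTT) matches the top strand at positions 26–37; it acts as a forward primer.
Primer 2's reverse complement is TATCAACAGC, matching the top strand at positions 71–80; it acts as a reverse primer.
The 3' ends face each other across positions 26–80, giving a 55 bp product.

Yes — a 55 bp product.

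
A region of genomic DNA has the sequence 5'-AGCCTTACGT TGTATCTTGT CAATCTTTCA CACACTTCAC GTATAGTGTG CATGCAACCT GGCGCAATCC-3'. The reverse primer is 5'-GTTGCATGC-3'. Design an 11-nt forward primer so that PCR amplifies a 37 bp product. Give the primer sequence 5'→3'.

5'-AATCTTTCACA-3'

The reverse primer's reverse complement GCATGCAAC matches the template at positions 50–58, so the product ends at position 58.
A 37 bp product then starts at position 58 − 37 + 1 = 22.
The forward primer is identical to the top strand there: AATCTTTCACA.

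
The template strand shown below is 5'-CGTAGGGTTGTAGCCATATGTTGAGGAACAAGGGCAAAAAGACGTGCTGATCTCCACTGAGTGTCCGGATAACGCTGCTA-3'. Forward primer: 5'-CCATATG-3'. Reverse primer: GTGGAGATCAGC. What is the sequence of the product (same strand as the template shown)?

5'-CCATATGTTGAGGAACAAGGGCAAAAAGACGTGCTGATCTCCAC-3'

The forward primer matches the template at positions 14–20.
Taking the reverse complement of GTGGAGATCAGC gives GCTGATCTCCAC, found at positions 46–57 on the template; the primer anneals here to the top strand with its 3' end pointing upstream.
The product is the template from position 14 through 57 (44 bp).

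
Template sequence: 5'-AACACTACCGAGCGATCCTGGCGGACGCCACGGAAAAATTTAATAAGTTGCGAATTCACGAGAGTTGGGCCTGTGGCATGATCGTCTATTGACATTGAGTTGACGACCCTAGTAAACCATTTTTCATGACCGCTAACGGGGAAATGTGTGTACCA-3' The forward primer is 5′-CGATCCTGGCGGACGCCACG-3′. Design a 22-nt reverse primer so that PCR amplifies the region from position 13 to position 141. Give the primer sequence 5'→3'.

5'-CCCCGTTAGCGGTCATGAAAAA-3'

The product's 3' end on the top strand is position 141.
The reverse primer anneals to the top strand over positions 120–141, i.e. to TTTTTCATGACCGCTAACGGGG.
Its sequence written 5'→3' is the reverse complement: CCCCGTTAGCGGTCATGAAAAA.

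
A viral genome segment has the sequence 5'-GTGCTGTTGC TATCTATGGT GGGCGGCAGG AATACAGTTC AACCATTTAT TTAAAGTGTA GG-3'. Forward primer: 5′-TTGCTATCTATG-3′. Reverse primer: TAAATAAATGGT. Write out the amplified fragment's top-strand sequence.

5'-TTGCTATCTATGGTGGGCGGCAGGAATACAGTTCAACCATTTATTTA-3'

The forward primer matches the template at positions 7–18.
The reverse primer's reverse complement is ACCATTTATTTA, which matches the template at positions 42–53.
The product is the template from position 7 through 53 (47 bp).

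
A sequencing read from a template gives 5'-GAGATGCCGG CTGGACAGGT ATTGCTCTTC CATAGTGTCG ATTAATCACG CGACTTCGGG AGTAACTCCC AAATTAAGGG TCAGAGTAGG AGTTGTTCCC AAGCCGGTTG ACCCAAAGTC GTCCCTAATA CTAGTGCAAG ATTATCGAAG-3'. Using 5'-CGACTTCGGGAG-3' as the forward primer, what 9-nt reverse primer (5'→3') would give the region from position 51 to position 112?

5'-GTCAACCGG-3'

The product's 3' end on the top strand is position 112.
The reverse primer anneals to the top strand over positions 104–112, i.e. to CCGGTTGAC.
Its sequence written 5'→3' is the reverse complement: GTCAACCGG.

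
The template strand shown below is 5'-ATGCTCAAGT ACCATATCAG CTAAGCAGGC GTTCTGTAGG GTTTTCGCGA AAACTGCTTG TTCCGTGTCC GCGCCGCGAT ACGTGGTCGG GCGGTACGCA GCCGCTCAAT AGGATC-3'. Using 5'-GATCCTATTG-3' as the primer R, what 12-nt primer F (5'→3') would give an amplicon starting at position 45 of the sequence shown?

The reverse primer's reverse complement CAATAGGATC matches the template at positions 107–116; the product starts at position 45.
The forward primer is identical to the top strand over positions 45–56: TCGCGAAAACTG.

5'-TCGCGAAAACTG-3'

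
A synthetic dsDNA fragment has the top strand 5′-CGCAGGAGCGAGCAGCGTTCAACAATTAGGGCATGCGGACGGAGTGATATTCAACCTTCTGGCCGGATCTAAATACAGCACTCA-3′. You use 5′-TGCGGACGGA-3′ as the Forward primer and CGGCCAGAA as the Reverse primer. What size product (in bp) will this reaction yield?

32 bp

Forward primer TGCGGACGGA is found on the top strand at positions 34–43.
The reverse primer's reverse complement is TTCTGGCCG, which matches the template at positions 57–65.
The product runs from position 34 to position 65, so its length is 65 − 34 + 1 = 32 bp.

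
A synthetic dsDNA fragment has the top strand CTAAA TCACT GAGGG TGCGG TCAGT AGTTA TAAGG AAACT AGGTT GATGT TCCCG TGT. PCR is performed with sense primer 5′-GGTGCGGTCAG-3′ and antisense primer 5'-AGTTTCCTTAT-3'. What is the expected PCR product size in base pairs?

27 bp

Forward primer GGTGCGGTCAG is found on the top strand at positions 14–24.
Taking the reverse complement of AGTTTCCTTAT gives ATAAGGAAACT, found at positions 30–40 on the template; the primer anneals here to the top strand with its 3' end pointing upstream.
The product runs from position 14 to position 40, so its length is 40 − 14 + 1 = 27 bp.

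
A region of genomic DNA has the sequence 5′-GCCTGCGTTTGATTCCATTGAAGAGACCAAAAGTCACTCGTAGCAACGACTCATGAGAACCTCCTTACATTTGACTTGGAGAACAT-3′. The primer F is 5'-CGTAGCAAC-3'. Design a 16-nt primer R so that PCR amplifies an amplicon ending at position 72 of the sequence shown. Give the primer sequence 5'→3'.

5'-AAATGTAAGGAGGTTC-3'

The forward primer binds at positions 39–47; the product's 3' end on the top strand is position 72.
The reverse primer anneals to the top strand over positions 57–72, i.e. to GAACCTCCTTACATTT.
Its sequence written 5'→3' is the reverse complement: AAATGTAAGGAGGTTC.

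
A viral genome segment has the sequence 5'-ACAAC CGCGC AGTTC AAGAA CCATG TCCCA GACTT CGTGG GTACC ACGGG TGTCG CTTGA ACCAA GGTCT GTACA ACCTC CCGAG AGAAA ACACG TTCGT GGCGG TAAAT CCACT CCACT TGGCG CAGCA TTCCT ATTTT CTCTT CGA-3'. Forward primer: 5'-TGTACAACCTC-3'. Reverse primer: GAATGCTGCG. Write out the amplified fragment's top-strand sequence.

Scanning the template, TGTACAACCTC occurs at positions 70–80; this primer anneals to the bottom strand there with its 3' end pointing downstream.
Taking the reverse complement of GAATGCTGCG gives CGCAGCATTC, found at positions 124–133 on the template; the primer anneals here to the top strand with its 3' end pointing upstream.
The product is the template from position 70 through 133 (64 bp).

5'-TGTACAACCTCCCGAGAGAAAACACGTTCGTGGCGGTAAATCCACTCCACTTGGCGCAGCATTC-3'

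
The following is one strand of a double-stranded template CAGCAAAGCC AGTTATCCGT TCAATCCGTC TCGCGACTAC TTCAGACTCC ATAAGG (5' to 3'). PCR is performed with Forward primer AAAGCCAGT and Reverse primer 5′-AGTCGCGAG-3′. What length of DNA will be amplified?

34 bp

The forward primer matches the template at positions 5–13.
The reverse primer's reverse complement is CTCGCGACT, which matches the template at positions 30–38.
The product runs from position 5 to position 38, so its length is 38 − 5 + 1 = 34 bp.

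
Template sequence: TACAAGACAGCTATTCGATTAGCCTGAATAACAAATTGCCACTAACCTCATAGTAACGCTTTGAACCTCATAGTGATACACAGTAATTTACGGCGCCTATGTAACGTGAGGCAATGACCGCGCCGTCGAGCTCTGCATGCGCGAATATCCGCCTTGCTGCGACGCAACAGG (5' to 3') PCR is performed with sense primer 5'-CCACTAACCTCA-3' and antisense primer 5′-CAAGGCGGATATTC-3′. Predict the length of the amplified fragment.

118 bp

The forward primer matches the template at positions 39–50.
Taking the reverse complement of CAAGGCGGATATTC gives GAATATCCGCCTTG, found at positions 143–156 on the template; the primer anneals here to the top strand with its 3' end pointing upstream.
Product length = (reverse-primer end) − (forward-primer start) + 1 = 156 − 39 + 1 = 118 bp.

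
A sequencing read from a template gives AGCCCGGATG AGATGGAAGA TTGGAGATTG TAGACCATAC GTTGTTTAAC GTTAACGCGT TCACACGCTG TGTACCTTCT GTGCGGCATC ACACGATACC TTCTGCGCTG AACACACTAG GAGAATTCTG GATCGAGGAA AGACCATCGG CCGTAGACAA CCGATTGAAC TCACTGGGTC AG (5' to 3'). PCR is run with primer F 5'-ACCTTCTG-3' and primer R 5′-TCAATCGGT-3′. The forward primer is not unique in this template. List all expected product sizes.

95 bp, 71 bp

The forward primer ACCTTCTG matches the top strand at positions 74–81, 98–105.
The reverse primer's reverse complement is ACCGATTGA, matching at positions 160–168.
Each forward site pairs with the reverse site to give a product ending at position 168: sizes 95, 71 bp.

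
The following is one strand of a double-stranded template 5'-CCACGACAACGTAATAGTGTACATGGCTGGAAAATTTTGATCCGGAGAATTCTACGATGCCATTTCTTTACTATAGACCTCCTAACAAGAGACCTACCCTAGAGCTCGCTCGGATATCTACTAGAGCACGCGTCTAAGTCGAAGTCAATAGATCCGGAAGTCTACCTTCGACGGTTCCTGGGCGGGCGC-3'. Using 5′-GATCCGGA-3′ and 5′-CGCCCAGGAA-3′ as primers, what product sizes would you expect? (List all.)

146 bp, 34 bp

The forward primer GATCCGGA matches the top strand at positions 39–46, 151–158.
The reverse primer's reverse complement is TTCCTGGGCG, matching at positions 175–184.
Each forward site pairs with the reverse site to give a product ending at position 184: sizes 146, 34 bp.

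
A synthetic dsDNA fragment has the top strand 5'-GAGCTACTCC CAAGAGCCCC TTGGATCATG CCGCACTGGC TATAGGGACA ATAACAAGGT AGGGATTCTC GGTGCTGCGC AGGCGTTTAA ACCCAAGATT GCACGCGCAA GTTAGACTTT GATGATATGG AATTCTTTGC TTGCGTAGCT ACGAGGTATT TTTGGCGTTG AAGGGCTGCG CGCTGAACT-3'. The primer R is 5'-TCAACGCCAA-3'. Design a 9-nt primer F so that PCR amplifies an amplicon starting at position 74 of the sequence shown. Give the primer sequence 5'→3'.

5'-GCTGCGCAG-3'

The reverse primer's reverse complement TTGGCGTTGA matches the template at positions 162–171; the product starts at position 74.
The forward primer is identical to the top strand over positions 74–82: GCTGCGCAG.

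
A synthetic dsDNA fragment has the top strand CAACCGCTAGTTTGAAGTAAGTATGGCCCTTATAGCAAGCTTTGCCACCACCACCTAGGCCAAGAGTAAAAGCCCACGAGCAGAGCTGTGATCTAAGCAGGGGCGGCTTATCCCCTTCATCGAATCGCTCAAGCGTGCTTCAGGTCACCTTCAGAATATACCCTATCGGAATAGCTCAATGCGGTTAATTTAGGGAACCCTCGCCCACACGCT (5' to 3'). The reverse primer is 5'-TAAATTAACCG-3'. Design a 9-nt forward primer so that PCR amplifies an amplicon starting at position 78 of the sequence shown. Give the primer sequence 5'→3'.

5'-GAGCAGAGC-3'

The reverse primer's reverse complement CGGTTAATTTA matches the template at positions 182–192; the product starts at position 78.
The forward primer is identical to the top strand over positions 78–86: GAGCAGAGC.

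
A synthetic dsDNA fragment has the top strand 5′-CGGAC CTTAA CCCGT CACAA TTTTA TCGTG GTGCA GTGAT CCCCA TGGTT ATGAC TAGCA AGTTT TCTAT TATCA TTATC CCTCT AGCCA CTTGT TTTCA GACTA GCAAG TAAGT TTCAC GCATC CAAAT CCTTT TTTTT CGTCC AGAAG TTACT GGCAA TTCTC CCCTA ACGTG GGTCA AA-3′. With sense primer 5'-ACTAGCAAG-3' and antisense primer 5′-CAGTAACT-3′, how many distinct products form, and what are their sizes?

Two products: 103 bp, 55 bp

The forward primer ACTAGCAAG matches the top strand at positions 54–62, 102–110.
The reverse primer's reverse complement is AGTTACTG, matching at positions 149–156.
Each forward site pairs with the reverse site to give a product ending at position 156: sizes 103, 55 bp.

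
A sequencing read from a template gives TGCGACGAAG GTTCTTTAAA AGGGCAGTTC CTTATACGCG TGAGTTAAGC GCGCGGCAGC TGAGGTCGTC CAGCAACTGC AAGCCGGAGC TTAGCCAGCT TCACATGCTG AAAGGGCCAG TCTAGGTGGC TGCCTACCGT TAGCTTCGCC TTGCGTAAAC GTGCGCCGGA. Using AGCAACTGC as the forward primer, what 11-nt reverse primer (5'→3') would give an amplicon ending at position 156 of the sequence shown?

The forward primer binds at positions 72–80; the product's 3' end on the top strand is position 156.
The reverse primer anneals to the top strand over positions 146–156, i.e. to TCGCCTTGCGT.
Its sequence written 5'→3' is the reverse complement: ACGCAAGGCGA.

5'-ACGCAAGGCGA-3'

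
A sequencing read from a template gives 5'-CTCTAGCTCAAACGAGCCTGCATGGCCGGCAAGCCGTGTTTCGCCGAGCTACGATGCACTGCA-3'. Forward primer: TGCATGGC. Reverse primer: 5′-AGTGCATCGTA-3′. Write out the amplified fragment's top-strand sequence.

5'-TGCATGGCCGGCAAGCCGTGTTTCGCCGAGCTACGATGCACT-3'

Forward primer TGCATGGC is found on the top strand at positions 19–26.
Reverse complement of the reverse primer: TACGATGCACT. This occurs on the top strand at positions 50–60.
The product is the template from position 19 through 60 (42 bp).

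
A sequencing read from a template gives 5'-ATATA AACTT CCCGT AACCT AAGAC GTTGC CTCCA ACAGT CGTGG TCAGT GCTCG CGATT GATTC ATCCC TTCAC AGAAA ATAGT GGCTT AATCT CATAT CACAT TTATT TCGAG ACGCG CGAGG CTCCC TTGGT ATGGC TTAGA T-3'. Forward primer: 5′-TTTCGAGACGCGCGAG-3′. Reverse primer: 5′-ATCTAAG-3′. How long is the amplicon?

The forward primer matches the template at positions 109–124.
Taking the reverse complement of ATCTAAG gives CTTAGAT, found at positions 140–146 on the template; the primer anneals here to the top strand with its 3' end pointing upstream.
Product length = (reverse-primer end) − (forward-primer start) + 1 = 146 − 109 + 1 = 38 bp.

38 bp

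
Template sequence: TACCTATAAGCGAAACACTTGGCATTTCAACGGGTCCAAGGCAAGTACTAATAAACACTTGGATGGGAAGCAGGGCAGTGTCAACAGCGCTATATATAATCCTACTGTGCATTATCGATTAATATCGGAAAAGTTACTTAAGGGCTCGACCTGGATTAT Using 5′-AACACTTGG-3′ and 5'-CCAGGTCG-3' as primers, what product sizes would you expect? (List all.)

The forward primer AACACTTGG matches the top strand at positions 14–22, 54–62.
The reverse primer's reverse complement is CGACCTGG, matching at positions 147–154.
Each forward site pairs with the reverse site to give a product ending at position 154: sizes 141, 101 bp.

141 bp, 101 bp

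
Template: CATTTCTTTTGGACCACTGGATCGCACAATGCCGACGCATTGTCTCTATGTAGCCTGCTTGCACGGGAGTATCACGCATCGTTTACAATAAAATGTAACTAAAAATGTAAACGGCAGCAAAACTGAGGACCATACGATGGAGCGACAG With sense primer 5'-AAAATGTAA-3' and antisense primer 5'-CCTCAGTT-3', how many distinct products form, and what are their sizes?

Two products: 39 bp, 27 bp

The forward primer AAAATGTAA matches the top strand at positions 90–98, 102–110.
The reverse primer's reverse complement is AACTGAGG, matching at positions 121–128.
Each forward site pairs with the reverse site to give a product ending at position 128: sizes 39, 27 bp.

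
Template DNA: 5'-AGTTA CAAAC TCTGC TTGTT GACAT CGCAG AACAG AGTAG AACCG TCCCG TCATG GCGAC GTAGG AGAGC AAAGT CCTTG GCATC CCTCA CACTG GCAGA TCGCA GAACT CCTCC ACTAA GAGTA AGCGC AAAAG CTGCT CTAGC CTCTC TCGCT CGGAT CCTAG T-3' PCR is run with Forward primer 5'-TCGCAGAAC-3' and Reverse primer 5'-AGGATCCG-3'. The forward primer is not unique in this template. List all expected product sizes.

139 bp, 63 bp

The forward primer TCGCAGAAC matches the top strand at positions 25–33, 101–109.
The reverse primer's reverse complement is CGGATCCT, matching at positions 156–163.
Each forward site pairs with the reverse site to give a product ending at position 163: sizes 139, 63 bp.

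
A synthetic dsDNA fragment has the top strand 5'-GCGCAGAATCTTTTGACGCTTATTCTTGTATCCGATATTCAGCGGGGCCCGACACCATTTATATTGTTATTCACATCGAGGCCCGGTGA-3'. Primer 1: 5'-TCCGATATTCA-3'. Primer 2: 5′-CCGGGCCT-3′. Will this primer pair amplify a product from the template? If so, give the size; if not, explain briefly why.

Primer 1 (TCCGATATTCA) matches the top strand at positions 31–41; it acts as a forward primer.
Primer 2's reverse complement is AGGCCCGG, matching the top strand at positions 79–86; it acts as a reverse primer.
The 3' ends face each other across positions 31–86, giving a 56 bp product.

Yes — a 56 bp product.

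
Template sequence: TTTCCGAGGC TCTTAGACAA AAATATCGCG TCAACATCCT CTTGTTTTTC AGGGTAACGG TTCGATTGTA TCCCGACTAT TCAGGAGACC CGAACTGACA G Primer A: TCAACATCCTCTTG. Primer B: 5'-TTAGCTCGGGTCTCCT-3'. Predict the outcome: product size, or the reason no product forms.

Primer B (TTAGCTCGGGTCTCCT) does not match the top strand, and its reverse complement AGGAGACCCGAGCTAA does not match either.
With no annealing site for primer B, no amplification occurs.

No product — primer B has no binding site in the template.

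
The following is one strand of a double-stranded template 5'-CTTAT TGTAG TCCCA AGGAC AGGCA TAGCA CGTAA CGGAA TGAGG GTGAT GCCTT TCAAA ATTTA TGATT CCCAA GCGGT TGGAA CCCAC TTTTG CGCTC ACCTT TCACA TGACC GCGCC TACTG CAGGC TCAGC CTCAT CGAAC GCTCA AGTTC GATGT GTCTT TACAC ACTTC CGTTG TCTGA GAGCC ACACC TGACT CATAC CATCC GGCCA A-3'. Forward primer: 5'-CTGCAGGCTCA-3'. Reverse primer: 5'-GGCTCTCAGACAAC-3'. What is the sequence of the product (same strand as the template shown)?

5'-CTGCAGGCTCAGCCTCATCGAACGCTCAAGTTCGATGTGTCTTTACACACTTCCGTTGTCTGAGAGCC-3'

Scanning the template, CTGCAGGCTCA occurs at positions 123–133; this primer anneals to the bottom strand there with its 3' end pointing downstream.
The reverse primer's reverse complement is GTTGTCTGAGAGCC, which matches the template at positions 177–190.
The product is the template from position 123 through 190 (68 bp).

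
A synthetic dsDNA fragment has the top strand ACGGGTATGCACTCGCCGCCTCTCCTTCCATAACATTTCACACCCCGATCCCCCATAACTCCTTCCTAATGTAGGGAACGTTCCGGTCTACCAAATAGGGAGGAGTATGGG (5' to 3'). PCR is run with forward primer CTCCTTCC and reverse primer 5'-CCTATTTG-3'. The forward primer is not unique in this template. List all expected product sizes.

The forward primer CTCCTTCC matches the top strand at positions 22–29, 59–66.
The reverse primer's reverse complement is CAAATAGG, matching at positions 92–99.
Each forward site pairs with the reverse site to give a product ending at position 99: sizes 78, 41 bp.

78 bp, 41 bp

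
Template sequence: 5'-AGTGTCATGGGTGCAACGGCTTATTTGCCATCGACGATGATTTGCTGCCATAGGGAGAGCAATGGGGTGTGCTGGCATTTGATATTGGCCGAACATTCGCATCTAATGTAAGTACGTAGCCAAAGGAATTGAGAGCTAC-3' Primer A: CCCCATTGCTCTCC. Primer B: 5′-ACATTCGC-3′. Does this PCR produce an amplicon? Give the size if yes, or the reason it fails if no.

No product — the primers' 3' ends point away from each other.

Primer A (CCCCATTGCTCTCC) has reverse complement GGAGAGCAATGGGG, which matches the top strand at positions 54–67; primer A anneals to the top strand there with its 3' end pointing upstream toward position 54.
Primer B (ACATTCGC) matches the top strand directly at positions 93–100; it anneals to the bottom strand with its 3' end pointing downstream toward position 100.
The 3' ends diverge (primer A extends toward position 1, primer B toward position 139), so the primers never converge on a shared product.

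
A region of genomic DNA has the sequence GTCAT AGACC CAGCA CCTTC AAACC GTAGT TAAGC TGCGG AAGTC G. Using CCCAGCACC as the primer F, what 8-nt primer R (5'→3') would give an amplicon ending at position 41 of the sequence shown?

The forward primer binds at positions 9–17; the product's 3' end on the top strand is position 41.
The reverse primer anneals to the top strand over positions 34–41, i.e. to GCTGCGGA.
Its sequence written 5'→3' is the reverse complement: TCCGCAGC.

5'-TCCGCAGC-3'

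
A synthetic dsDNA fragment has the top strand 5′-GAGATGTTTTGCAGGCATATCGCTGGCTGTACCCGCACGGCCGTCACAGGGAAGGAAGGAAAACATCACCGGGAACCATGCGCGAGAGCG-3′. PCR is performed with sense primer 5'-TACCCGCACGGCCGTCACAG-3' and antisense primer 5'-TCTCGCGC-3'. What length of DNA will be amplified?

Forward primer TACCCGCACGGCCGTCACAG is found on the top strand at positions 30–49.
Reverse complement of the reverse primer: GCGCGAGA. This occurs on the top strand at positions 80–87.
Product length = (reverse-primer end) − (forward-primer start) + 1 = 87 − 30 + 1 = 58 bp.

58 bp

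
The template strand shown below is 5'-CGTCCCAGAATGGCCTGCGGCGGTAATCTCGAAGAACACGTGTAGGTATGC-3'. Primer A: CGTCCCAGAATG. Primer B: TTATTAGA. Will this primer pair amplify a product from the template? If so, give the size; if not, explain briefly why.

No product — primer B has no binding site in the template.

Primer B (TTATTAGA) does not match the top strand, and its reverse complement TCTAATAA does not match either.
With no annealing site for primer B, no amplification occurs.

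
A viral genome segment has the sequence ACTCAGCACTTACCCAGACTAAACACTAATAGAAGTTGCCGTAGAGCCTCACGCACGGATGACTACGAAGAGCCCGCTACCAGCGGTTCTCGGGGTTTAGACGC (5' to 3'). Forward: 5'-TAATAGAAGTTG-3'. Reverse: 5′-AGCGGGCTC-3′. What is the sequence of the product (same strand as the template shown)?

5'-TAATAGAAGTTGCCGTAGAGCCTCACGCACGGATGACTACGAAGAGCCCGCT-3'

The forward primer matches the template at positions 27–38.
Reverse complement of the reverse primer: GAGCCCGCT. This occurs on the top strand at positions 70–78.
The product is the template from position 27 through 78 (52 bp).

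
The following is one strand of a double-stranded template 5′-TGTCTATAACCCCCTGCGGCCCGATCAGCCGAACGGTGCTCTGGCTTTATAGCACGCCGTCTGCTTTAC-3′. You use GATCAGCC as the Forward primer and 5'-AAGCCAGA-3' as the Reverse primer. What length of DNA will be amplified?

25 bp

Scanning the template, GATCAGCC occurs at positions 23–30; this primer anneals to the bottom strand there with its 3' end pointing downstream.
The reverse primer's reverse complement is TCTGGCTT, which matches the template at positions 40–47.
Product length = (reverse-primer end) − (forward-primer start) + 1 = 47 − 23 + 1 = 25 bp.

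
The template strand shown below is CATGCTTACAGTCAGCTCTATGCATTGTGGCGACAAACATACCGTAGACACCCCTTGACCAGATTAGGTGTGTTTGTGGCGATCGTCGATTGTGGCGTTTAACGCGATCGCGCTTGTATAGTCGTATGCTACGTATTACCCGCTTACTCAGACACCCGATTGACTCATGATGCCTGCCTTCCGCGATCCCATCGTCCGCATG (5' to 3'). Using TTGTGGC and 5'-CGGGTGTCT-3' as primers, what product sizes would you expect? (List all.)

134 bp, 85 bp, 69 bp

The forward primer TTGTGGC matches the top strand at positions 25–31, 74–80, 90–96.
The reverse primer's reverse complement is AGACACCCG, matching at positions 150–158.
Each forward site pairs with the reverse site to give a product ending at position 158: sizes 134, 85, 69 bp.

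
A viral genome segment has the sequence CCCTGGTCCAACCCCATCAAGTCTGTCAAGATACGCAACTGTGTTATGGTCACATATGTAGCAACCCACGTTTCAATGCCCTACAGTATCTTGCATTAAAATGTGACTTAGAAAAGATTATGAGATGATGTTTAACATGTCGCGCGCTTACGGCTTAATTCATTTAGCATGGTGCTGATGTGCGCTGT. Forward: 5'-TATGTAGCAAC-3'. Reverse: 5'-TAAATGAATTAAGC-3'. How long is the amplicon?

112 bp

The forward primer matches the template at positions 55–65.
The reverse primer's reverse complement is GCTTAATTCATTTA, which matches the template at positions 153–166.
Product length = (reverse-primer end) − (forward-primer start) + 1 = 166 − 55 + 1 = 112 bp.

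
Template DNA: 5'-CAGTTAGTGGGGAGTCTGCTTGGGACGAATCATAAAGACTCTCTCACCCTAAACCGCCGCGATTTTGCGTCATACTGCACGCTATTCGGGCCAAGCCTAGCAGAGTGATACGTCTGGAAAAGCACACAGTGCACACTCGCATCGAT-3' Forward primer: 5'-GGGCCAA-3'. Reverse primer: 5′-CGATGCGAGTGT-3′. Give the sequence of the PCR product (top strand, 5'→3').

5'-GGGCCAAGCCTAGCAGAGTGATACGTCTGGAAAAGCACACAGTGCACACTCGCATCG-3'

Scanning the template, GGGCCAA occurs at positions 88–94; this primer anneals to the bottom strand there with its 3' end pointing downstream.
Reverse complement of the reverse primer: ACACTCGCATCG. This occurs on the top strand at positions 133–144.
The product is the template from position 88 through 144 (57 bp).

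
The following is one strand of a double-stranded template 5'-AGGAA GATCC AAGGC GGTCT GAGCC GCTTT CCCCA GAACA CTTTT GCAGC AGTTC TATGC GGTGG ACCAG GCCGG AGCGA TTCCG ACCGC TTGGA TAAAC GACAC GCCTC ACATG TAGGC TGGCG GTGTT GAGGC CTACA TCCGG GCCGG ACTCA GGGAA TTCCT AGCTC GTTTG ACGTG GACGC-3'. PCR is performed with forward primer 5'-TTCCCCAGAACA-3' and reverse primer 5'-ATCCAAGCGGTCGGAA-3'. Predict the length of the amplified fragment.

The forward primer matches the template at positions 29–40.
Reverse complement of the reverse primer: TTCCGACCGCTTGGAT. This occurs on the top strand at positions 81–96.
Product length = (reverse-primer end) − (forward-primer start) + 1 = 96 − 29 + 1 = 68 bp.

68 bp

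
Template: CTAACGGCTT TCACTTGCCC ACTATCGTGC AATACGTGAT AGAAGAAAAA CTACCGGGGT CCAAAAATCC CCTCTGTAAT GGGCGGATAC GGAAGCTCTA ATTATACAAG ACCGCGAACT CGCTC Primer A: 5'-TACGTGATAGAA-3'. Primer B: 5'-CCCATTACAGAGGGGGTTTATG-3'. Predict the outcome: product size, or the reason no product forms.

No product — primer B has no binding site in the template.

Primer B (CCCATTACAGAGGGGGTTTATG) does not match the top strand, and its reverse complement CATAAACCCCCTCTGTAATGGG does not match either.
With no annealing site for primer B, no amplification occurs.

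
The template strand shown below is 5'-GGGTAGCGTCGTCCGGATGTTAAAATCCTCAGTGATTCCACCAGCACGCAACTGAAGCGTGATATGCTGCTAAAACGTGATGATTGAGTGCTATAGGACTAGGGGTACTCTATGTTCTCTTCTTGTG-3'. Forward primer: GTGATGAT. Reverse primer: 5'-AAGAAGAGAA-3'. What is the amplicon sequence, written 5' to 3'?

5'-GTGATGATTGAGTGCTATAGGACTAGGGGTACTCTATGTTCTCTTCTT-3'

The forward primer matches the template at positions 77–84.
Reverse complement of the reverse primer: TTCTCTTCTT. This occurs on the top strand at positions 115–124.
The product is the template from position 77 through 124 (48 bp).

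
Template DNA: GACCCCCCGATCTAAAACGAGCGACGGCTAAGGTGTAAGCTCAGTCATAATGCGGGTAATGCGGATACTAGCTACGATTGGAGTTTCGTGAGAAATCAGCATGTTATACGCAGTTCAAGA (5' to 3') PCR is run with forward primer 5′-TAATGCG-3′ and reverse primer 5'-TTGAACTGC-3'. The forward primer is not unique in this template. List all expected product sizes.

71 bp, 62 bp

The forward primer TAATGCG matches the top strand at positions 48–54, 57–63.
The reverse primer's reverse complement is GCAGTTCAA, matching at positions 110–118.
Each forward site pairs with the reverse site to give a product ending at position 118: sizes 71, 62 bp.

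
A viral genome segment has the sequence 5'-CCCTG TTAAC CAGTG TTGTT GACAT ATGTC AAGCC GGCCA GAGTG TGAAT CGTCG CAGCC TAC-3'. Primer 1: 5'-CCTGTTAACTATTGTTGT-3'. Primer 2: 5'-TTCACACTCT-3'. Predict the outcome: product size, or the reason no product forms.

No product — primer 1 has no binding site in the template.

Primer 1 (CCTGTTAACTATTGTTGT) does not match the top strand, and its reverse complement ACAACAATAGTTAACAGG does not match either.
With no annealing site for primer 1, no amplification occurs.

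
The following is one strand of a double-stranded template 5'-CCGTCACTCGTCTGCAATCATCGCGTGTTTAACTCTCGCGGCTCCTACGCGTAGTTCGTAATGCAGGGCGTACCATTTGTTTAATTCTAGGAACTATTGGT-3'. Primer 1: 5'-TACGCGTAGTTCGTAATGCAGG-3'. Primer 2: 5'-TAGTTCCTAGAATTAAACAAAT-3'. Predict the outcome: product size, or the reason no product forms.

Primer 1 (TACGCGTAGTTCGTAATGCAGG) matches the top strand at positions 46–67; it acts as a forward primer.
Primer 2's reverse complement is ATTTGTTTAATTCTAGGAACTA, matching the top strand at positions 75–96; it acts as a reverse primer.
The 3' ends face each other across positions 46–96, giving a 51 bp product.

Yes — a 51 bp product.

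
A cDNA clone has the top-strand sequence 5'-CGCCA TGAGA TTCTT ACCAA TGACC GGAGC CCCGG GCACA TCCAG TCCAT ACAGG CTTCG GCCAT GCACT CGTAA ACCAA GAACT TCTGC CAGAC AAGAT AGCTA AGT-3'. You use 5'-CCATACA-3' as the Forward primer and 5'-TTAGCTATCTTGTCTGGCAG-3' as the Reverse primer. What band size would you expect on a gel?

60 bp

Forward primer CCATACA is found on the top strand at positions 47–53.
Reverse complement of the reverse primer: CTGCCAGACAAGATAGCTAA. This occurs on the top strand at positions 87–106.
Amplicon spans positions 47–106: 60 bp.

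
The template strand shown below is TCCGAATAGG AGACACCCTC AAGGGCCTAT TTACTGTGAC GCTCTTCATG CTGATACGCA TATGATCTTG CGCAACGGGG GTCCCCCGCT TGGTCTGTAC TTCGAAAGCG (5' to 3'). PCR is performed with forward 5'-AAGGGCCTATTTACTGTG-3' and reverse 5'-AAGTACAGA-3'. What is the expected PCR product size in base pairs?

Forward primer AAGGGCCTATTTACTGTG is found on the top strand at positions 21–38.
Taking the reverse complement of AAGTACAGA gives TCTGTACTT, found at positions 94–102 on the template; the primer anneals here to the top strand with its 3' end pointing upstream.
The product runs from position 21 to position 102, so its length is 102 − 21 + 1 = 82 bp.

82 bp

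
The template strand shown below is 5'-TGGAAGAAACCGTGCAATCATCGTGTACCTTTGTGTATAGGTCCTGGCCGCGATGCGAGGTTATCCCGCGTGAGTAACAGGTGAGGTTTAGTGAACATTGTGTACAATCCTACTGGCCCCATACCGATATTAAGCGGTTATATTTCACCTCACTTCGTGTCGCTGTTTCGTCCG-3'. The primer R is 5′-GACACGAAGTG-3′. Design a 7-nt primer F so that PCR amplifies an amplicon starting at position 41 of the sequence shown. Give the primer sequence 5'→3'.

The reverse primer's reverse complement CACTTCGTGTC matches the template at positions 151–161; the product starts at position 41.
The forward primer is identical to the top strand over positions 41–47: GTCCTGG.

5'-GTCCTGG-3'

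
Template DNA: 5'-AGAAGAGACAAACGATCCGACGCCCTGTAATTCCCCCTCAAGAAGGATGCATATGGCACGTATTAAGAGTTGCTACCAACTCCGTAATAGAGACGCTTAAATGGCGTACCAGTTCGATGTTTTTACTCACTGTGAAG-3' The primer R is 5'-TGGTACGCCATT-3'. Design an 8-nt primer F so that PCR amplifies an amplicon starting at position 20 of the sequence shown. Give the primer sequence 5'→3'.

The reverse primer's reverse complement AATGGCGTACCA matches the template at positions 100–111; the product starts at position 20.
The forward primer is identical to the top strand over positions 20–27: ACGCCCTG.

5'-ACGCCCTG-3'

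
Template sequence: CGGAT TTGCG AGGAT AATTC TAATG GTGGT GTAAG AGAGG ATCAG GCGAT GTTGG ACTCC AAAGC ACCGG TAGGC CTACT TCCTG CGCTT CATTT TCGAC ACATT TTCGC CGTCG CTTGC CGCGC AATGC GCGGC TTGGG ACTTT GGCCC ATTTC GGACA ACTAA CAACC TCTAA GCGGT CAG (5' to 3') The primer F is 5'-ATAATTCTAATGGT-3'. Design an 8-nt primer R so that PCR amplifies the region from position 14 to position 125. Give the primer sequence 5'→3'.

5'-GCGCGGCA-3'

The product's 3' end on the top strand is position 125.
The reverse primer anneals to the top strand over positions 118–125, i.e. to TGCCGCGC.
Its sequence written 5'→3' is the reverse complement: GCGCGGCA.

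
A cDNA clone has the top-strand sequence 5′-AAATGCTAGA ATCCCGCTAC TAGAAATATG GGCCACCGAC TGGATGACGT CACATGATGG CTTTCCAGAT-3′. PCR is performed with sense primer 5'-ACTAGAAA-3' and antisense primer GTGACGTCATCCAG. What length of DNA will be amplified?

The forward primer matches the template at positions 19–26.
Reverse complement of the reverse primer: CTGGATGACGTCAC. This occurs on the top strand at positions 40–53.
Product length = (reverse-primer end) − (forward-primer start) + 1 = 53 − 19 + 1 = 35 bp.

35 bp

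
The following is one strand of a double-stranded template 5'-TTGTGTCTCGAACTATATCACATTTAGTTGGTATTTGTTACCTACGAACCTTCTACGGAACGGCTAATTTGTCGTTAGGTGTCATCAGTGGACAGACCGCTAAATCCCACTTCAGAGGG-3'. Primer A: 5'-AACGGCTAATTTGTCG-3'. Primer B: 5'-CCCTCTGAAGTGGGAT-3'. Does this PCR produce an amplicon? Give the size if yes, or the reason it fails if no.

Primer A (AACGGCTAATTTGTCG) matches the top strand at positions 59–74; it acts as a forward primer.
Primer B's reverse complement is ATCCCACTTCAGAGGG, matching the top strand at positions 104–119; it acts as a reverse primer.
The 3' ends face each other across positions 59–119, giving a 61 bp product.

Yes — a 61 bp product.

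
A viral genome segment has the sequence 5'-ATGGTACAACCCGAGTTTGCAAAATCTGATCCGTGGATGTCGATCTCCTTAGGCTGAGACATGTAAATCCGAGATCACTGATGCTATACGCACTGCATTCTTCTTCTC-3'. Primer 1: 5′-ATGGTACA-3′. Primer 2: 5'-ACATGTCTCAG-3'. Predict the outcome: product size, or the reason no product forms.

Primer 1 (ATGGTACA) matches the top strand at positions 1–8; it acts as a forward primer.
Primer 2's reverse complement is CTGAGACATGT, matching the top strand at positions 54–64; it acts as a reverse primer.
The 3' ends face each other across positions 1–64, giving a 64 bp product.

Yes — a 64 bp product.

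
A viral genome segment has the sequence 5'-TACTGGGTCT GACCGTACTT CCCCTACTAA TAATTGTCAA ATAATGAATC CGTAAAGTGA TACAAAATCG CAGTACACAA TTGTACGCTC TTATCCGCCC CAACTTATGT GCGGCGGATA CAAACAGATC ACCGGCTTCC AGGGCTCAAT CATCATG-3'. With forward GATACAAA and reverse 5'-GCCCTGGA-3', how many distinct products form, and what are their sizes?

The forward primer GATACAAA matches the top strand at positions 59–66, 117–124.
The reverse primer's reverse complement is TCCAGGGC, matching at positions 138–145.
Each forward site pairs with the reverse site to give a product ending at position 145: sizes 87, 29 bp.

Two products: 87 bp, 29 bp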